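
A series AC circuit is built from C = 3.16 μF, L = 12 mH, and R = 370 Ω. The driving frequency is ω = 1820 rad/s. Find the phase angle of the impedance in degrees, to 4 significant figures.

X_L = ωL = 21.84 Ω
X_C = 1/(ωC) = 173.9 Ω
Net reactance X = X_L − X_C = -152.0 Ω
Z = 370.0 − j152.0 Ω
|Z| = √(370.0² + 152.0²) = 400.0 Ω
∠Z = arctan(-152.0/370.0) = -22.34°

-22.34°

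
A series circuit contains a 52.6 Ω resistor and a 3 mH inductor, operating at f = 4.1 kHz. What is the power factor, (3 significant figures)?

0.563

ω = 2πf = 25760 rad/s
X_L = ωL = 77.3 Ω
Z = 52.6 + j77.3 Ω
|Z| = √(52.6² + 77.3²) = 93.5 Ω
∠Z = arctan(77.3/52.6) = 55.8°
cos φ = cos(55.8°) = 0.563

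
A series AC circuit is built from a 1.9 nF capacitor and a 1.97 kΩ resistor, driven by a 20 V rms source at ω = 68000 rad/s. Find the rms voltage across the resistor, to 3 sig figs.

4.93 V

X_C = 1/(ωC) = 7740 Ω
Z = 1970 − j7740 Ω
|Z| = √(1970² + 7740²) = 7990 Ω
I = V/|Z| = 2.50 mA
V_R = I·|Z_R| = 0.00250 × 1970 = 4.93 V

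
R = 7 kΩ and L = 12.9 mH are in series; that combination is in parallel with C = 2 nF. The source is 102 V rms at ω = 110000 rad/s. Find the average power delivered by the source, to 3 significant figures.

X_L = ωL = 1420 Ω
X_C = 1/(ωC) = 4550 Ω
Branch 1 (R+jX_L): Z₁ = 7000 + j1420 Ω, |Z₁| = 7140 Ω
Branch 2 (−jX_C): Z₂ = −j4550 Ω
Parallel: Z = Z₁Z₂/(Z₁+Z₂), |Z| = 4230 Ω, ∠Z = -54.5°
I = V/|Z| = 24.1 mA
P = VI cos φ = 102 × 0.0241 × cos(-54.5°) = 1.43 W

1.43 W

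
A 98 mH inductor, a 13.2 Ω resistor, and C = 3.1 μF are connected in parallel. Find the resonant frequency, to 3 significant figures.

ω₀ = 1/√(LC) = 1/√(0.098 × 3.1e-06) = 1814 rad/s
f₀ = ω₀/(2π) = 289 Hz

289 Hz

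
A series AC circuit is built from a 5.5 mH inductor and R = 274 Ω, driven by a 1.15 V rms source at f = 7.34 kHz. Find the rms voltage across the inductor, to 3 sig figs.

0.781 V

ω = 2πf = 46120 rad/s
X_L = ωL = 254 Ω
Z = 274 + j254 Ω
|Z| = √(274² + 254²) = 373 Ω
I = V/|Z| = 3.08 mA
V_L = I·|Z_L| = 0.00308 × 254 = 0.781 V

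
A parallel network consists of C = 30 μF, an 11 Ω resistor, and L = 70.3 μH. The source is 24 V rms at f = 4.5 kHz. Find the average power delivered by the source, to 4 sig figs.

52.36 W

ω = 2πf = 28270 rad/s
X_L = ωL = 1.988 Ω
X_C = 1/(ωC) = 1.179 Ω
Parallel: admittances add. Y = 1/R + 1/(jωL) + jωC
Y = (0.09091 + j0.3451) S
|Y| = 0.3569 S → |Z| = 1/|Y| = 2.802 Ω, ∠Z = −∠Y = -75.24°
I = V/|Z| = 8.566 A
P = VI cos φ = 24 × 8.566 × cos(-75.24°) = 52.36 W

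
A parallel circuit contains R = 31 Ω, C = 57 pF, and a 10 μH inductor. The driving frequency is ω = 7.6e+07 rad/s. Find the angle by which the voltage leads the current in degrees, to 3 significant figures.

-5.34°

X_L = ωL = 760 Ω
X_C = 1/(ωC) = 231 Ω
Parallel: admittances add. Y = 1/R + 1/(jωL) + jωC
Y = (0.0323 + j0.00302) S
|Y| = 0.0324 S → |Z| = 1/|Y| = 30.9 Ω, ∠Z = −∠Y = -5.34°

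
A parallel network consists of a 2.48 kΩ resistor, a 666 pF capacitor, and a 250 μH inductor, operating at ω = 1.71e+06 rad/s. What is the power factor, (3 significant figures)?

X_L = ωL = 428 Ω
X_C = 1/(ωC) = 878 Ω
Parallel: admittances add. Y = 1/R + 1/(jωL) + jωC
Y = (0.000403 − j0.00120) S
|Y| = 0.00127 S → |Z| = 1/|Y| = 790 Ω, ∠Z = −∠Y = 71.4°
cos φ = cos(71.4°) = 0.318

0.318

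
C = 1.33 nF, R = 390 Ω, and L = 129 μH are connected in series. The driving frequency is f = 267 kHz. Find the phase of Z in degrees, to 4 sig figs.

-30.72°

ω = 2πf = 1.678e+06 rad/s
X_L = ωL = 216.4 Ω
X_C = 1/(ωC) = 448.2 Ω
Net reactance X = X_L − X_C = -231.8 Ω
Z = 390.0 − j231.8 Ω
|Z| = √(390.0² + 231.8²) = 453.7 Ω
∠Z = arctan(-231.8/390.0) = -30.72°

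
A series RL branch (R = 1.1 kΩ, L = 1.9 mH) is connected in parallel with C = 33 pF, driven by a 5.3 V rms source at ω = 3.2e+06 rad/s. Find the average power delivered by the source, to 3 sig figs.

809 μW

X_L = ωL = 6080 Ω
X_C = 1/(ωC) = 9470 Ω
Branch 1 (R+jX_L): Z₁ = 1100 + j6080 Ω, |Z₁| = 6180 Ω
Branch 2 (−jX_C): Z₂ = −j9470 Ω
Parallel: Z = Z₁Z₂/(Z₁+Z₂), |Z| = 16400 Ω, ∠Z = 61.8°
I = V/|Z| = 323 μA
P = VI cos φ = 5.3 × 0.000323 × cos(61.8°) = 809 μW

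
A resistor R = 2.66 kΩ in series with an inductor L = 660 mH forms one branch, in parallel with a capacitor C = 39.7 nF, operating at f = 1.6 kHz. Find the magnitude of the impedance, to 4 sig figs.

3646 Ω

ω = 2πf = 10050 rad/s
X_L = ωL = 6635 Ω
X_C = 1/(ωC) = 2506 Ω
Branch 1 (R+jX_L): Z₁ = 2660 + j6635 Ω, |Z₁| = 7148 Ω
Branch 2 (−jX_C): Z₂ = −j2506 Ω
Parallel: Z = Z₁Z₂/(Z₁+Z₂), |Z| = 3646 Ω, ∠Z = -79.06°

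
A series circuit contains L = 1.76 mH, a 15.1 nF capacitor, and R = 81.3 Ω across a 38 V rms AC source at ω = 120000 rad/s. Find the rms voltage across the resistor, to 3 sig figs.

X_L = ωL = 211 Ω
X_C = 1/(ωC) = 552 Ω
Net reactance X = X_L − X_C = -341 Ω
Z = 81.3 − j341 Ω
|Z| = √(81.3² + 341²) = 350 Ω
I = V/|Z| = 108 mA
V_R = I·|Z_R| = 0.108 × 81.3 = 8.82 V

8.82 V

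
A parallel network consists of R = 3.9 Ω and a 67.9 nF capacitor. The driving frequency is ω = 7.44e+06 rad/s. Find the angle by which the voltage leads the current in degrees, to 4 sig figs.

-63.09°

X_C = 1/(ωC) = 1.980 Ω
Parallel: admittances add. Y = 1/R + jωC
Y = (0.2564 + j0.5052) S
|Y| = 0.5665 S → |Z| = 1/|Y| = 1.765 Ω, ∠Z = −∠Y = -63.09°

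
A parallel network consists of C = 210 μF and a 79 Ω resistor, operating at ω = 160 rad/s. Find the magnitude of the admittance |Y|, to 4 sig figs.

X_C = 1/(ωC) = 29.76 Ω
Parallel: admittances add. Y = 1/R + jωC
Y = (0.01266 + j0.03360) S
|Y| = 0.03591 S → |Z| = 1/|Y| = 27.85 Ω, ∠Z = −∠Y = -69.36°

35.91 mS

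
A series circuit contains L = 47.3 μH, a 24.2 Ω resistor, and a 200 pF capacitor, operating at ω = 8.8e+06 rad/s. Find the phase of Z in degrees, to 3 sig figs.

X_L = ωL = 416 Ω
X_C = 1/(ωC) = 568 Ω
Net reactance X = X_L − X_C = -152 Ω
Z = 24.2 − j152 Ω
|Z| = √(24.2² + 152²) = 154 Ω
∠Z = arctan(-152/24.2) = -81.0°

-81.0°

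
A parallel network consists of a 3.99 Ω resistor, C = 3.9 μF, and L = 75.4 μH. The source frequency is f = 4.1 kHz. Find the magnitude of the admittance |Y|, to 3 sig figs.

ω = 2πf = 25760 rad/s
X_L = ωL = 1.94 Ω
X_C = 1/(ωC) = 9.95 Ω
Parallel: admittances add. Y = 1/R + 1/(jωL) + jωC
Y = (0.251 − j0.414) S
|Y| = 0.484 S → |Z| = 1/|Y| = 2.06 Ω, ∠Z = −∠Y = 58.8°

484 mS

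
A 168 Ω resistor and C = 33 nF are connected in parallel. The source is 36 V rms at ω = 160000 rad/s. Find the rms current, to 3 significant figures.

X_C = 1/(ωC) = 189 Ω
Parallel: admittances add. Y = 1/R + jωC
Y = (0.00595 + j0.00528) S
|Y| = 0.00796 S → |Z| = 1/|Y| = 126 Ω, ∠Z = −∠Y = -41.6°
I = V/|Z| = 36/126 = 286 mA

286 mA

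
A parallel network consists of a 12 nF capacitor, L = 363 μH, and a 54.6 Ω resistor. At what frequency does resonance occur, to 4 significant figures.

ω₀ = 1/√(LC) = 1/√(0.000363 × 1.2e-08) = 479100 rad/s
f₀ = ω₀/(2π) = 76.26 kHz

76.26 kHz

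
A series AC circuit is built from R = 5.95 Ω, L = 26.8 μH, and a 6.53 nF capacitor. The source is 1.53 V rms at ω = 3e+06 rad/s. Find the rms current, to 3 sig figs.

X_L = ωL = 80.4 Ω
X_C = 1/(ωC) = 51.0 Ω
Net reactance X = X_L − X_C = 29.4 Ω
Z = 5.95 + j29.4 Ω
|Z| = √(5.95² + 29.4²) = 30.0 Ω
I = V/|Z| = 1.53/30.0 = 51.1 mA

51.1 mA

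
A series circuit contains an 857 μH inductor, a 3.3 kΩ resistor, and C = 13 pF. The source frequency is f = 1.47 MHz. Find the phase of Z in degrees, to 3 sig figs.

-7.13°

ω = 2πf = 9.236e+06 rad/s
X_L = ωL = 7920 Ω
X_C = 1/(ωC) = 8330 Ω
Net reactance X = X_L − X_C = -413 Ω
Z = 3300 − j413 Ω
|Z| = √(3300² + 413²) = 3330 Ω
∠Z = arctan(-413/3300) = -7.13°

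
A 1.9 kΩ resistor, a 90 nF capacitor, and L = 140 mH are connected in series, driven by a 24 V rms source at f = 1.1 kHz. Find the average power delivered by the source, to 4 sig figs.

272.3 mW

ω = 2πf = 6912 rad/s
X_L = ωL = 967.6 Ω
X_C = 1/(ωC) = 1608 Ω
Net reactance X = X_L − X_C = -640.0 Ω
Z = 1900 − j640.0 Ω
|Z| = √(1900² + 640.0²) = 2005 Ω
∠Z = arctan(-640.0/1900) = -18.62°
I = V/|Z| = 11.97 mA
P = VI cos φ = 24 × 0.01197 × cos(-18.62°) = 272.3 mW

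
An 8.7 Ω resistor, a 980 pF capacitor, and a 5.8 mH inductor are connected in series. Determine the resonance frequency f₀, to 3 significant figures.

ω₀ = 1/√(LC) = 1/√(0.0058 × 9.8e-10) = 419400 rad/s
f₀ = ω₀/(2π) = 66.8 kHz

66.8 kHz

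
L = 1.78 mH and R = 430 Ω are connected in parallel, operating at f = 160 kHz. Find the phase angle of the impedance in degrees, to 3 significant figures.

ω = 2πf = 1.005e+06 rad/s
X_L = ωL = 1790 Ω
Parallel: admittances add. Y = 1/R + 1/(jωL)
Y = (0.00233 − j0.000559) S
|Y| = 0.00239 S → |Z| = 1/|Y| = 418 Ω, ∠Z = −∠Y = 13.5°

13.5°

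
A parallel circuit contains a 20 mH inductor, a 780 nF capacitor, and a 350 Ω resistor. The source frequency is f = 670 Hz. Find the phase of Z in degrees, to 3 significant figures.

ω = 2πf = 4210 rad/s
X_L = ωL = 84.2 Ω
X_C = 1/(ωC) = 305 Ω
Parallel: admittances add. Y = 1/R + 1/(jωL) + jωC
Y = (0.00286 − j0.00859) S
|Y| = 0.00906 S → |Z| = 1/|Y| = 110 Ω, ∠Z = −∠Y = 71.6°

71.6°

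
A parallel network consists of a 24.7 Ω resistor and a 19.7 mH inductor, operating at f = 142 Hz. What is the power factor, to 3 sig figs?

ω = 2πf = 892.2 rad/s
X_L = ωL = 17.6 Ω
Parallel: admittances add. Y = 1/R + 1/(jωL)
Y = (0.0405 − j0.0569) S
|Y| = 0.0698 S → |Z| = 1/|Y| = 14.3 Ω, ∠Z = −∠Y = 54.6°
cos φ = cos(54.6°) = 0.580

0.580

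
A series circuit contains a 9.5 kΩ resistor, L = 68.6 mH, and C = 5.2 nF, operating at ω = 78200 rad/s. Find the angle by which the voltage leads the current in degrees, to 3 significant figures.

X_L = ωL = 5360 Ω
X_C = 1/(ωC) = 2460 Ω
Net reactance X = X_L − X_C = 2910 Ω
Z = 9500 + j2910 Ω
|Z| = √(9500² + 2910²) = 9930 Ω
∠Z = arctan(2910/9500) = 17.0°

17.0°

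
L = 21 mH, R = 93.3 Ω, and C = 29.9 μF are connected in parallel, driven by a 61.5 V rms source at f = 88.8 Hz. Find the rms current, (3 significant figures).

ω = 2πf = 557.9 rad/s
X_L = ωL = 11.7 Ω
X_C = 1/(ωC) = 59.9 Ω
Parallel: admittances add. Y = 1/R + 1/(jωL) + jωC
Y = (0.0107 − j0.0687) S
|Y| = 0.0695 S → |Z| = 1/|Y| = 14.4 Ω, ∠Z = −∠Y = 81.1°
I = V/|Z| = 61.5/14.4 = 4.27 A

4.27 A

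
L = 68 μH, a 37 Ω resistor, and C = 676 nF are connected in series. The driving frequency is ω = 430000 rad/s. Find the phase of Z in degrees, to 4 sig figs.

34.89°

X_L = ωL = 29.24 Ω
X_C = 1/(ωC) = 3.440 Ω
Net reactance X = X_L − X_C = 25.80 Ω
Z = 37.00 + j25.80 Ω
|Z| = √(37.00² + 25.80²) = 45.11 Ω
∠Z = arctan(25.80/37.00) = 34.89°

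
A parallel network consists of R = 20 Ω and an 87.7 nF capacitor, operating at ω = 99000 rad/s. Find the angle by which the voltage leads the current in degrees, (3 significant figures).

X_C = 1/(ωC) = 115 Ω
Parallel: admittances add. Y = 1/R + jωC
Y = (0.0500 + j0.00868) S
|Y| = 0.0507 S → |Z| = 1/|Y| = 19.7 Ω, ∠Z = −∠Y = -9.85°

-9.85°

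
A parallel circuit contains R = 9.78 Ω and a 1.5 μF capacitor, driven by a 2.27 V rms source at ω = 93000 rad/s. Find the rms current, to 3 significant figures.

393 mA

X_C = 1/(ωC) = 7.17 Ω
Parallel: admittances add. Y = 1/R + jωC
Y = (0.102 + j0.140) S
|Y| = 0.173 S → |Z| = 1/|Y| = 5.78 Ω, ∠Z = −∠Y = -53.8°
I = V/|Z| = 2.27/5.78 = 393 mA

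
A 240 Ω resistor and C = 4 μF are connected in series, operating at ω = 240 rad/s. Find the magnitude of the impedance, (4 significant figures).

1069 Ω

X_C = 1/(ωC) = 1042 Ω
Z = 240.0 − j1042 Ω
|Z| = √(240.0² + 1042²) = 1069 Ω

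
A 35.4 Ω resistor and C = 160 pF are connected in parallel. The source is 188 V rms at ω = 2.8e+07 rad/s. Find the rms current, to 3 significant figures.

X_C = 1/(ωC) = 223 Ω
Parallel: admittances add. Y = 1/R + jωC
Y = (0.0282 + j0.00448) S
|Y| = 0.0286 S → |Z| = 1/|Y| = 35.0 Ω, ∠Z = −∠Y = -9.01°
I = V/|Z| = 188/35.0 = 5.38 A

5.38 A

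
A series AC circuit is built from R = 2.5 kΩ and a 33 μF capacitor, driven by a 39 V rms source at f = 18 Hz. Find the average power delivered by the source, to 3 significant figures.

ω = 2πf = 113.1 rad/s
X_C = 1/(ωC) = 268 Ω
Z = 2500 − j268 Ω
|Z| = √(2500² + 268²) = 2510 Ω
∠Z = arctan(-268/2500) = -6.12°
I = V/|Z| = 15.5 mA
P = VI cos φ = 39 × 0.0155 × cos(-6.12°) = 601 mW

601 mW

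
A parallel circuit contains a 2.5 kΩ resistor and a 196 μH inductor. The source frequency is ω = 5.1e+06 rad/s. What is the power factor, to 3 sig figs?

X_L = ωL = 1000 Ω
Parallel: admittances add. Y = 1/R + 1/(jωL)
Y = (0.000400 − j0.00100) S
|Y| = 0.00108 S → |Z| = 1/|Y| = 928 Ω, ∠Z = −∠Y = 68.2°
cos φ = cos(68.2°) = 0.371

0.371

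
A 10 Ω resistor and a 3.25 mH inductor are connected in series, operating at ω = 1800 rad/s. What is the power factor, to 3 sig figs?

0.863

X_L = ωL = 5.85 Ω
Z = 10.0 + j5.85 Ω
|Z| = √(10.0² + 5.85²) = 11.6 Ω
∠Z = arctan(5.85/10.0) = 30.3°
cos φ = cos(30.3°) = 0.863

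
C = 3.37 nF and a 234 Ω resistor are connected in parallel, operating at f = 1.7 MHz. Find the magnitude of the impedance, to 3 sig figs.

27.6 Ω

ω = 2πf = 1.068e+07 rad/s
X_C = 1/(ωC) = 27.8 Ω
Parallel: admittances add. Y = 1/R + jωC
Y = (0.00427 + j0.0360) S
|Y| = 0.0362 S → |Z| = 1/|Y| = 27.6 Ω, ∠Z = −∠Y = -83.2°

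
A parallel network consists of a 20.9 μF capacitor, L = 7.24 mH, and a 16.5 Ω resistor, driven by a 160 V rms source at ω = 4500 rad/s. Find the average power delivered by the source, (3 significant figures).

X_L = ωL = 32.6 Ω
X_C = 1/(ωC) = 10.6 Ω
Parallel: admittances add. Y = 1/R + 1/(jωL) + jωC
Y = (0.0606 + j0.0634) S
|Y| = 0.0877 S → |Z| = 1/|Y| = 11.4 Ω, ∠Z = −∠Y = -46.3°
I = V/|Z| = 14.0 A
P = VI cos φ = 160 × 14.0 × cos(-46.3°) = 1.55 kW

1.55 kW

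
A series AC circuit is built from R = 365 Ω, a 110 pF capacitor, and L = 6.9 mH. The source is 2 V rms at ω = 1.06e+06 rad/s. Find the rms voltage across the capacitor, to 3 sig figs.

13.1 V

X_L = ωL = 7310 Ω
X_C = 1/(ωC) = 8580 Ω
Net reactance X = X_L − X_C = -1260 Ω
Z = 365 − j1260 Ω
|Z| = √(365² + 1260²) = 1310 Ω
I = V/|Z| = 1.52 mA
V_C = I·|Z_C| = 0.00152 × 8580 = 13.1 V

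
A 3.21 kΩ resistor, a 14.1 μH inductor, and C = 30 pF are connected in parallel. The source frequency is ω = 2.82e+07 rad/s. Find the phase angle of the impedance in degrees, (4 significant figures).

79.43°

X_L = ωL = 397.6 Ω
X_C = 1/(ωC) = 1182 Ω
Parallel: admittances add. Y = 1/R + 1/(jωL) + jωC
Y = (0.0003115 − j0.001669) S
|Y| = 0.001698 S → |Z| = 1/|Y| = 589.0 Ω, ∠Z = −∠Y = 79.43°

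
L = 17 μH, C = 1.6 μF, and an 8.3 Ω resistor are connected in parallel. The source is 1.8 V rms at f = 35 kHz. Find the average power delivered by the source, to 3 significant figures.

ω = 2πf = 219900 rad/s
X_L = ωL = 3.74 Ω
X_C = 1/(ωC) = 2.84 Ω
Parallel: admittances add. Y = 1/R + 1/(jωL) + jωC
Y = (0.120 + j0.0844) S
|Y| = 0.147 S → |Z| = 1/|Y| = 6.80 Ω, ∠Z = −∠Y = -35.0°
I = V/|Z| = 265 mA
P = VI cos φ = 1.8 × 0.265 × cos(-35.0°) = 390 mW

390 mW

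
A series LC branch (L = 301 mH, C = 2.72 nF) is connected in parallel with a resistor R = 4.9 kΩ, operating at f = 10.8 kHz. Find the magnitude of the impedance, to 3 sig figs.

ω = 2πf = 67860 rad/s
X_L = ωL = 20400 Ω
X_C = 1/(ωC) = 5420 Ω
Branch 1: Z₁ = R = 4900 Ω
Branch 2 (series LC): Z₂ = j(X_L − X_C) = j15000 Ω
Parallel: Z = Z₁Z₂/(Z₁+Z₂), |Z| = 4660 Ω, ∠Z = 18.1°

4660 Ω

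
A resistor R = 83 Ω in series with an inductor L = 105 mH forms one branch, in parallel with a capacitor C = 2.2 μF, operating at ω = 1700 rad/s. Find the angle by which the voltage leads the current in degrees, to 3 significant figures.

X_L = ωL = 178 Ω
X_C = 1/(ωC) = 267 Ω
Branch 1 (R+jX_L): Z₁ = 83.0 + j178 Ω, |Z₁| = 197 Ω
Branch 2 (−jX_C): Z₂ = −j267 Ω
Parallel: Z = Z₁Z₂/(Z₁+Z₂), |Z| = 433 Ω, ∠Z = 22.0°

22.0°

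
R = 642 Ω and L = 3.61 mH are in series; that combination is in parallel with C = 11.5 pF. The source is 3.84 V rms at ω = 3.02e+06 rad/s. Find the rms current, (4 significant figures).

218.6 μA

X_L = ωL = 10900 Ω
X_C = 1/(ωC) = 28790 Ω
Branch 1 (R+jX_L): Z₁ = 642.0 + j10900 Ω, |Z₁| = 10920 Ω
Branch 2 (−jX_C): Z₂ = −j28790 Ω
Parallel: Z = Z₁Z₂/(Z₁+Z₂), |Z| = 17560 Ω, ∠Z = 84.57°
I = V/|Z| = 3.84/17560 = 218.6 μA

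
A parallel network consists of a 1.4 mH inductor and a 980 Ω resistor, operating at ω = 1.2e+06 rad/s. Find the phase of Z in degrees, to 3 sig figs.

X_L = ωL = 1680 Ω
Parallel: admittances add. Y = 1/R + 1/(jωL)
Y = (0.00102 − j0.000595) S
|Y| = 0.00118 S → |Z| = 1/|Y| = 847 Ω, ∠Z = −∠Y = 30.3°

30.3°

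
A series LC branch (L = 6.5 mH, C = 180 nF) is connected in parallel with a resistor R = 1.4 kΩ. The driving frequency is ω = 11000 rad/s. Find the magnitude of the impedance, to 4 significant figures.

414.1 Ω

X_L = ωL = 71.50 Ω
X_C = 1/(ωC) = 505.1 Ω
Branch 1: Z₁ = R = 1400 Ω
Branch 2 (series LC): Z₂ = j(X_L − X_C) = −j433.6 Ω
Parallel: Z = Z₁Z₂/(Z₁+Z₂), |Z| = 414.1 Ω, ∠Z = -72.79°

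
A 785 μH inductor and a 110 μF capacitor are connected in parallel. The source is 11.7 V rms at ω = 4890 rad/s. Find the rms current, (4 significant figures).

X_L = ωL = 3.839 Ω
X_C = 1/(ωC) = 1.859 Ω
Parallel: admittances add. Y = 1/(jωL) + jωC
Y = (0 + j0.2774) S
|Y| = 0.2774 S → |Z| = 1/|Y| = 3.605 Ω, ∠Z = −∠Y = -90.00°
I = V/|Z| = 11.7/3.605 = 3.245 A

3.245 A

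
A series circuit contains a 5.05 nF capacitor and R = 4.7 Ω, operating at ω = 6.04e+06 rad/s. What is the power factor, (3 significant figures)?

0.142

X_C = 1/(ωC) = 32.8 Ω
Z = 4.70 − j32.8 Ω
|Z| = √(4.70² + 32.8²) = 33.1 Ω
∠Z = arctan(-32.8/4.70) = -81.8°
cos φ = cos(-81.8°) = 0.142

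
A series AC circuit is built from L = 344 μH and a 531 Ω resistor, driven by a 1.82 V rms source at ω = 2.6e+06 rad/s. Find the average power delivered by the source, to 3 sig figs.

1.63 mW

X_L = ωL = 894 Ω
Z = 531 + j894 Ω
|Z| = √(531² + 894²) = 1040 Ω
∠Z = arctan(894/531) = 59.3°
I = V/|Z| = 1.75 mA
P = VI cos φ = 1.82 × 0.00175 × cos(59.3°) = 1.63 mW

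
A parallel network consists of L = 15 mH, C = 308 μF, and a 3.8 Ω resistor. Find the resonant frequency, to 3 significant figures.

74.0 Hz

ω₀ = 1/√(LC) = 1/√(0.015 × 0.000308) = 465.2 rad/s
f₀ = ω₀/(2π) = 74.0 Hz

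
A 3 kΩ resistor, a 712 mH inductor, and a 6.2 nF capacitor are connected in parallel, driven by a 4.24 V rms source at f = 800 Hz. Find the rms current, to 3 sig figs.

1.76 mA

ω = 2πf = 5027 rad/s
X_L = ωL = 3580 Ω
X_C = 1/(ωC) = 32100 Ω
Parallel: admittances add. Y = 1/R + 1/(jωL) + jωC
Y = (0.000333 − j0.000248) S
|Y| = 0.000416 S → |Z| = 1/|Y| = 2410 Ω, ∠Z = −∠Y = 36.7°
I = V/|Z| = 4.24/2410 = 1.76 mA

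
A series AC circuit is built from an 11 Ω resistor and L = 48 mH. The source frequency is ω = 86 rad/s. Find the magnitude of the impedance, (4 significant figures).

X_L = ωL = 4.128 Ω
Z = 11.00 + j4.128 Ω
|Z| = √(11.00² + 4.128²) = 11.75 Ω

11.75 Ω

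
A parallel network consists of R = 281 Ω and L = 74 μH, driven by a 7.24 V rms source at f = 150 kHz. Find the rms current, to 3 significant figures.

107 mA

ω = 2πf = 942500 rad/s
X_L = ωL = 69.7 Ω
Parallel: admittances add. Y = 1/R + 1/(jωL)
Y = (0.00356 − j0.0143) S
|Y| = 0.0148 S → |Z| = 1/|Y| = 67.7 Ω, ∠Z = −∠Y = 76.1°
I = V/|Z| = 7.24/67.7 = 107 mA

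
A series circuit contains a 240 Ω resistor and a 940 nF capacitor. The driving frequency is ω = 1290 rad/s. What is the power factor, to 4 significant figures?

0.2794

X_C = 1/(ωC) = 824.7 Ω
Z = 240.0 − j824.7 Ω
|Z| = √(240.0² + 824.7²) = 858.9 Ω
∠Z = arctan(-824.7/240.0) = -73.77°
cos φ = cos(-73.77°) = 0.2794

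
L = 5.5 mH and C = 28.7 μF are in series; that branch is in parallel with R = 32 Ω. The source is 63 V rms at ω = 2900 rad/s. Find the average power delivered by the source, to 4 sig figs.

124.0 W

X_L = ωL = 15.95 Ω
X_C = 1/(ωC) = 12.01 Ω
Branch 1: Z₁ = R = 32.00 Ω
Branch 2 (series LC): Z₂ = j(X_L − X_C) = j3.935 Ω
Parallel: Z = Z₁Z₂/(Z₁+Z₂), |Z| = 3.906 Ω, ∠Z = 82.99°
I = V/|Z| = 16.13 A
P = VI cos φ = 63 × 16.13 × cos(82.99°) = 124.0 W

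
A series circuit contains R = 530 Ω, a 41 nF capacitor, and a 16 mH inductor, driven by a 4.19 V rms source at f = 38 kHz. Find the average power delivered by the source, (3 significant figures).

660 μW

ω = 2πf = 238800 rad/s
X_L = ωL = 3820 Ω
X_C = 1/(ωC) = 102 Ω
Net reactance X = X_L − X_C = 3720 Ω
Z = 530 + j3720 Ω
|Z| = √(530² + 3720²) = 3760 Ω
∠Z = arctan(3720/530) = 81.9°
I = V/|Z| = 1.12 mA
P = VI cos φ = 4.19 × 0.00112 × cos(81.9°) = 660 μW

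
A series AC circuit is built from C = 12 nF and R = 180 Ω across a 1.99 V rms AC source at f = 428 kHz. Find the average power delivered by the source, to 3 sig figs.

21.4 mW

ω = 2πf = 2.689e+06 rad/s
X_C = 1/(ωC) = 31.0 Ω
Z = 180 − j31.0 Ω
|Z| = √(180² + 31.0²) = 183 Ω
∠Z = arctan(-31.0/180) = -9.77°
I = V/|Z| = 10.9 mA
P = VI cos φ = 1.99 × 0.0109 × cos(-9.77°) = 21.4 mW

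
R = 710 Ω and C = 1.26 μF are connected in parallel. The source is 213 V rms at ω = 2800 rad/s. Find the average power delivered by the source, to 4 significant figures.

X_C = 1/(ωC) = 283.4 Ω
Parallel: admittances add. Y = 1/R + jωC
Y = (0.001408 + j0.003528) S
|Y| = 0.003799 S → |Z| = 1/|Y| = 263.2 Ω, ∠Z = −∠Y = -68.24°
I = V/|Z| = 809.1 mA
P = VI cos φ = 213 × 0.8091 × cos(-68.24°) = 63.90 W

63.90 W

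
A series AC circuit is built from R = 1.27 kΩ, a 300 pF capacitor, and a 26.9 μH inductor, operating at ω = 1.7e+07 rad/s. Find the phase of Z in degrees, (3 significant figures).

11.6°

X_L = ωL = 457 Ω
X_C = 1/(ωC) = 196 Ω
Net reactance X = X_L − X_C = 261 Ω
Z = 1270 + j261 Ω
|Z| = √(1270² + 261²) = 1300 Ω
∠Z = arctan(261/1270) = 11.6°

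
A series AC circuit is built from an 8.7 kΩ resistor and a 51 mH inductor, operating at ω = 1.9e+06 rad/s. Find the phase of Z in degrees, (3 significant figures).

X_L = ωL = 96900 Ω
Z = 8700 + j96900 Ω
|Z| = √(8700² + 96900²) = 97300 Ω
∠Z = arctan(96900/8700) = 84.9°

84.9°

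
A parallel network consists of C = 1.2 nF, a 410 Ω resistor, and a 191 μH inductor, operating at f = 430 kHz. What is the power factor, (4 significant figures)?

ω = 2πf = 2.702e+06 rad/s
X_L = ωL = 516.0 Ω
X_C = 1/(ωC) = 308.4 Ω
Parallel: admittances add. Y = 1/R + 1/(jωL) + jωC
Y = (0.002439 + j0.001304) S
|Y| = 0.002766 S → |Z| = 1/|Y| = 361.6 Ω, ∠Z = −∠Y = -28.14°
cos φ = cos(-28.14°) = 0.8818

0.8818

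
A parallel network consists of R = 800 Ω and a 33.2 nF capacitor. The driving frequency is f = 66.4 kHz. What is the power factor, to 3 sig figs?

0.0899

ω = 2πf = 417200 rad/s
X_C = 1/(ωC) = 72.2 Ω
Parallel: admittances add. Y = 1/R + jωC
Y = (0.00125 + j0.0139) S
|Y| = 0.0139 S → |Z| = 1/|Y| = 71.9 Ω, ∠Z = −∠Y = -84.8°
cos φ = cos(-84.8°) = 0.0899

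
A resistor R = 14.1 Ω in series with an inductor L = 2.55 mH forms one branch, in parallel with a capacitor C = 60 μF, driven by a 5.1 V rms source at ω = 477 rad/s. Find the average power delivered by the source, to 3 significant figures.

X_L = ωL = 1.22 Ω
X_C = 1/(ωC) = 34.9 Ω
Branch 1 (R+jX_L): Z₁ = 14.1 + j1.22 Ω, |Z₁| = 14.2 Ω
Branch 2 (−jX_C): Z₂ = −j34.9 Ω
Parallel: Z = Z₁Z₂/(Z₁+Z₂), |Z| = 13.5 Ω, ∠Z = -17.8°
I = V/|Z| = 377 mA
P = VI cos φ = 5.1 × 0.377 × cos(-17.8°) = 1.83 W

1.83 W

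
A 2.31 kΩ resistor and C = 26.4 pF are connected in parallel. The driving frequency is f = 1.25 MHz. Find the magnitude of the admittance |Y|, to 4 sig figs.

480.0 μS

ω = 2πf = 7.854e+06 rad/s
X_C = 1/(ωC) = 4823 Ω
Parallel: admittances add. Y = 1/R + jωC
Y = (0.0004329 + j0.0002073) S
|Y| = 0.0004800 S → |Z| = 1/|Y| = 2083 Ω, ∠Z = −∠Y = -25.59°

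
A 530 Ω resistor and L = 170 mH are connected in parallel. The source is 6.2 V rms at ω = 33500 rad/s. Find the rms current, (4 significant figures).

X_L = ωL = 5695 Ω
Parallel: admittances add. Y = 1/R + 1/(jωL)
Y = (0.001887 − j0.0001756) S
|Y| = 0.001895 S → |Z| = 1/|Y| = 527.7 Ω, ∠Z = −∠Y = 5.317°
I = V/|Z| = 6.2/527.7 = 11.75 mA

11.75 mA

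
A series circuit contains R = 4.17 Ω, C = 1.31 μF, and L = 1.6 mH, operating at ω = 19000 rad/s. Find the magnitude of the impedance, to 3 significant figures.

X_L = ωL = 30.4 Ω
X_C = 1/(ωC) = 40.2 Ω
Net reactance X = X_L − X_C = -9.78 Ω
Z = 4.17 − j9.78 Ω
|Z| = √(4.17² + 9.78²) = 10.6 Ω

10.6 Ω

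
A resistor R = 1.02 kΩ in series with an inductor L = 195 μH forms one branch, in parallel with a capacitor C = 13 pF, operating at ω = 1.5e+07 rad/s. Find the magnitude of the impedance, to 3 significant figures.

X_L = ωL = 2920 Ω
X_C = 1/(ωC) = 5130 Ω
Branch 1 (R+jX_L): Z₁ = 1020 + j2920 Ω, |Z₁| = 3100 Ω
Branch 2 (−jX_C): Z₂ = −j5130 Ω
Parallel: Z = Z₁Z₂/(Z₁+Z₂), |Z| = 6540 Ω, ∠Z = 45.9°

6540 Ω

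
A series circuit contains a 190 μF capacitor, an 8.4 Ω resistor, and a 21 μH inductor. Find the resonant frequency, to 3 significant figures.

2.52 kHz

ω₀ = 1/√(LC) = 1/√(2.1e-05 × 0.00019) = 15830 rad/s
f₀ = ω₀/(2π) = 2.52 kHz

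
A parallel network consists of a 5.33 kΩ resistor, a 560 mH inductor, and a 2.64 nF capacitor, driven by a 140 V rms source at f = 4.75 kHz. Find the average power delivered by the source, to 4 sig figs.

ω = 2πf = 29850 rad/s
X_L = ωL = 16710 Ω
X_C = 1/(ωC) = 12690 Ω
Parallel: admittances add. Y = 1/R + 1/(jωL) + jωC
Y = (0.0001876 + j1.896e-05) S
|Y| = 0.0001886 S → |Z| = 1/|Y| = 5303 Ω, ∠Z = −∠Y = -5.770°
I = V/|Z| = 26.40 mA
P = VI cos φ = 140 × 0.02640 × cos(-5.770°) = 3.677 W

3.677 W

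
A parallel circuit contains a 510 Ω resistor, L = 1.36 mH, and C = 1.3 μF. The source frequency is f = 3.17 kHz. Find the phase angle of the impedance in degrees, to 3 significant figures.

ω = 2πf = 19920 rad/s
X_L = ωL = 27.1 Ω
X_C = 1/(ωC) = 38.6 Ω
Parallel: admittances add. Y = 1/R + 1/(jωL) + jωC
Y = (0.00196 − j0.0110) S
|Y| = 0.0112 S → |Z| = 1/|Y| = 89.3 Ω, ∠Z = −∠Y = 79.9°

79.9°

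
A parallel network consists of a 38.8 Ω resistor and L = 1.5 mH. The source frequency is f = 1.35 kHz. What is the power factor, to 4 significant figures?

ω = 2πf = 8482 rad/s
X_L = ωL = 12.72 Ω
Parallel: admittances add. Y = 1/R + 1/(jωL)
Y = (0.02577 − j0.07860) S
|Y| = 0.08271 S → |Z| = 1/|Y| = 12.09 Ω, ∠Z = −∠Y = 71.84°
cos φ = cos(71.84°) = 0.3116

0.3116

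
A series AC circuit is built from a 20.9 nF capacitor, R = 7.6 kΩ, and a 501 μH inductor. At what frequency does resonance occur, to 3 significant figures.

49.2 kHz

ω₀ = 1/√(LC) = 1/√(0.000501 × 2.09e-08) = 309000 rad/s
f₀ = ω₀/(2π) = 49.2 kHz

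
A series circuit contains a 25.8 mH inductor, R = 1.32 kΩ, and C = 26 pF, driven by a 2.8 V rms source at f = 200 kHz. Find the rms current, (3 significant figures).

1.25 mA

ω = 2πf = 1.257e+06 rad/s
X_L = ωL = 32400 Ω
X_C = 1/(ωC) = 30600 Ω
Net reactance X = X_L − X_C = 1810 Ω
Z = 1320 + j1810 Ω
|Z| = √(1320² + 1810²) = 2240 Ω
I = V/|Z| = 2.8/2240 = 1.25 mA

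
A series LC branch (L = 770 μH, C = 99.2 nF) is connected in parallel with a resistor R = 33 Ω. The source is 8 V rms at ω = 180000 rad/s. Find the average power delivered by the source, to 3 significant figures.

X_L = ωL = 139 Ω
X_C = 1/(ωC) = 56.0 Ω
Branch 1: Z₁ = R = 33.0 Ω
Branch 2 (series LC): Z₂ = j(X_L − X_C) = j82.6 Ω
Parallel: Z = Z₁Z₂/(Z₁+Z₂), |Z| = 30.6 Ω, ∠Z = 21.8°
I = V/|Z| = 261 mA
P = VI cos φ = 8 × 0.261 × cos(21.8°) = 1.94 W

1.94 W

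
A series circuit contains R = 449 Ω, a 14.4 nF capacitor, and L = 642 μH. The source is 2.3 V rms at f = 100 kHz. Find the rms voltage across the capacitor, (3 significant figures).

0.474 V

ω = 2πf = 628300 rad/s
X_L = ωL = 403 Ω
X_C = 1/(ωC) = 111 Ω
Net reactance X = X_L − X_C = 293 Ω
Z = 449 + j293 Ω
|Z| = √(449² + 293²) = 536 Ω
I = V/|Z| = 4.29 mA
V_C = I·|Z_C| = 0.00429 × 111 = 0.474 V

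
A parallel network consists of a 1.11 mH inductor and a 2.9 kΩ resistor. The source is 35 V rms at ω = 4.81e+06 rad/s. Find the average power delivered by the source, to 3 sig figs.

422 mW

X_L = ωL = 5340 Ω
Parallel: admittances add. Y = 1/R + 1/(jωL)
Y = (0.000345 − j0.000187) S
|Y| = 0.000392 S → |Z| = 1/|Y| = 2550 Ω, ∠Z = −∠Y = 28.5°
I = V/|Z| = 13.7 mA
P = VI cos φ = 35 × 0.0137 × cos(28.5°) = 422 mW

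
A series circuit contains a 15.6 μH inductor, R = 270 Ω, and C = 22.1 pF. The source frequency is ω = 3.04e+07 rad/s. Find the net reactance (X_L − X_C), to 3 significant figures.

X_L = ωL = 474 Ω
X_C = 1/(ωC) = 1490 Ω
X = 474 − 1490 = -1010 Ω

-1010 Ω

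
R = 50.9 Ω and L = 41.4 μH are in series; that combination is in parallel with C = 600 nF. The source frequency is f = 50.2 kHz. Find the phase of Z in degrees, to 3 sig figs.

ω = 2πf = 315400 rad/s
X_L = ωL = 13.1 Ω
X_C = 1/(ωC) = 5.28 Ω
Branch 1 (R+jX_L): Z₁ = 50.9 + j13.1 Ω, |Z₁| = 52.5 Ω
Branch 2 (−jX_C): Z₂ = −j5.28 Ω
Parallel: Z = Z₁Z₂/(Z₁+Z₂), |Z| = 5.39 Ω, ∠Z = -84.3°

-84.3°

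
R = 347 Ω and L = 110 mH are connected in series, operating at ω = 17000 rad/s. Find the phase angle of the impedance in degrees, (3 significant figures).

79.5°

X_L = ωL = 1870 Ω
Z = 347 + j1870 Ω
|Z| = √(347² + 1870²) = 1900 Ω
∠Z = arctan(1870/347) = 79.5°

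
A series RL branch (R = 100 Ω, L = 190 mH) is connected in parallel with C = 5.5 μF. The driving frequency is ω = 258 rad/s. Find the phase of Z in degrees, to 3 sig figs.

X_L = ωL = 49.0 Ω
X_C = 1/(ωC) = 705 Ω
Branch 1 (R+jX_L): Z₁ = 100 + j49.0 Ω, |Z₁| = 111 Ω
Branch 2 (−jX_C): Z₂ = −j705 Ω
Parallel: Z = Z₁Z₂/(Z₁+Z₂), |Z| = 118 Ω, ∠Z = 17.4°

17.4°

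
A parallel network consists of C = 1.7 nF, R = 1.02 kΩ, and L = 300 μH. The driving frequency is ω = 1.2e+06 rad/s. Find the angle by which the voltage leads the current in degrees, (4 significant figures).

36.96°

X_L = ωL = 360.0 Ω
X_C = 1/(ωC) = 490.2 Ω
Parallel: admittances add. Y = 1/R + 1/(jωL) + jωC
Y = (0.0009804 − j0.0007378) S
|Y| = 0.001227 S → |Z| = 1/|Y| = 815.0 Ω, ∠Z = −∠Y = 36.96°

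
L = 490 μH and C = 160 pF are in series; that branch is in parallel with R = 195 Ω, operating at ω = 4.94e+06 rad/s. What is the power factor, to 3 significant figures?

X_L = ωL = 2420 Ω
X_C = 1/(ωC) = 1270 Ω
Branch 1: Z₁ = R = 195 Ω
Branch 2 (series LC): Z₂ = j(X_L − X_C) = j1160 Ω
Parallel: Z = Z₁Z₂/(Z₁+Z₂), |Z| = 192 Ω, ∠Z = 9.58°
cos φ = cos(9.58°) = 0.986

0.986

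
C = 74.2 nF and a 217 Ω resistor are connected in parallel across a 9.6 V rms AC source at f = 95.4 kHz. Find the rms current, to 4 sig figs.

429.3 mA

ω = 2πf = 599400 rad/s
X_C = 1/(ωC) = 22.48 Ω
Parallel: admittances add. Y = 1/R + jωC
Y = (0.004608 + j0.04448) S
|Y| = 0.04471 S → |Z| = 1/|Y| = 22.36 Ω, ∠Z = −∠Y = -84.08°
I = V/|Z| = 9.6/22.36 = 429.3 mA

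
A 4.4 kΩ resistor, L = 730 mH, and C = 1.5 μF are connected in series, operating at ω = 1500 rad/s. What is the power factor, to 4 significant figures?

0.9892

X_L = ωL = 1095 Ω
X_C = 1/(ωC) = 444.4 Ω
Net reactance X = X_L − X_C = 650.6 Ω
Z = 4400 + j650.6 Ω
|Z| = √(4400² + 650.6²) = 4448 Ω
∠Z = arctan(650.6/4400) = 8.410°
cos φ = cos(8.410°) = 0.9892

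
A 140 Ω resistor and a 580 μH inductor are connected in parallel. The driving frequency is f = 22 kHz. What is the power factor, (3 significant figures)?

ω = 2πf = 138200 rad/s
X_L = ωL = 80.2 Ω
Parallel: admittances add. Y = 1/R + 1/(jωL)
Y = (0.00714 − j0.0125) S
|Y| = 0.0144 S → |Z| = 1/|Y| = 69.6 Ω, ∠Z = −∠Y = 60.2°
cos φ = cos(60.2°) = 0.497

0.497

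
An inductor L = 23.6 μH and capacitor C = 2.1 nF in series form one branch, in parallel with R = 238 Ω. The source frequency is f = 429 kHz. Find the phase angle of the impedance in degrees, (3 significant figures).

-64.6°

ω = 2πf = 2.695e+06 rad/s
X_L = ωL = 63.6 Ω
X_C = 1/(ωC) = 177 Ω
Branch 1: Z₁ = R = 238 Ω
Branch 2 (series LC): Z₂ = j(X_L − X_C) = −j113 Ω
Parallel: Z = Z₁Z₂/(Z₁+Z₂), |Z| = 102 Ω, ∠Z = -64.6°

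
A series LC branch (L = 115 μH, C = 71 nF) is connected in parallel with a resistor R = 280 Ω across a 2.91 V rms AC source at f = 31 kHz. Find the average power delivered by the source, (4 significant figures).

ω = 2πf = 194800 rad/s
X_L = ωL = 22.40 Ω
X_C = 1/(ωC) = 72.31 Ω
Branch 1: Z₁ = R = 280.0 Ω
Branch 2 (series LC): Z₂ = j(X_L − X_C) = −j49.91 Ω
Parallel: Z = Z₁Z₂/(Z₁+Z₂), |Z| = 49.14 Ω, ∠Z = -79.89°
I = V/|Z| = 59.22 mA
P = VI cos φ = 2.91 × 0.05922 × cos(-79.89°) = 30.24 mW

30.24 mW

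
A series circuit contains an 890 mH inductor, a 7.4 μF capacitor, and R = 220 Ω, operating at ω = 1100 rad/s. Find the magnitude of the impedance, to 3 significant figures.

884 Ω

X_L = ωL = 979 Ω
X_C = 1/(ωC) = 123 Ω
Net reactance X = X_L − X_C = 856 Ω
Z = 220 + j856 Ω
|Z| = √(220² + 856²) = 884 Ω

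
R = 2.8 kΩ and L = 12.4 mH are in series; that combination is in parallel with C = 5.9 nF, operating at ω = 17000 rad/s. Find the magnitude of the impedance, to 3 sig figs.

2760 Ω

X_L = ωL = 211 Ω
X_C = 1/(ωC) = 9970 Ω
Branch 1 (R+jX_L): Z₁ = 2800 + j211 Ω, |Z₁| = 2810 Ω
Branch 2 (−jX_C): Z₂ = −j9970 Ω
Parallel: Z = Z₁Z₂/(Z₁+Z₂), |Z| = 2760 Ω, ∠Z = -11.7°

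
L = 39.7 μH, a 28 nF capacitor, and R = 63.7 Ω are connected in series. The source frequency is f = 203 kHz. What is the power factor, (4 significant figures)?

ω = 2πf = 1.275e+06 rad/s
X_L = ωL = 50.64 Ω
X_C = 1/(ωC) = 28.00 Ω
Net reactance X = X_L − X_C = 22.64 Ω
Z = 63.70 + j22.64 Ω
|Z| = √(63.70² + 22.64²) = 67.60 Ω
∠Z = arctan(22.64/63.70) = 19.56°
cos φ = cos(19.56°) = 0.9423

0.9423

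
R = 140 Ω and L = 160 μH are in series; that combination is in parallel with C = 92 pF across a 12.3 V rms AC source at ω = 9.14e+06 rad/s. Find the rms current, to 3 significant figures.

2.16 mA

X_L = ωL = 1460 Ω
X_C = 1/(ωC) = 1190 Ω
Branch 1 (R+jX_L): Z₁ = 140 + j1460 Ω, |Z₁| = 1470 Ω
Branch 2 (−jX_C): Z₂ = −j1190 Ω
Parallel: Z = Z₁Z₂/(Z₁+Z₂), |Z| = 5690 Ω, ∠Z = -68.3°
I = V/|Z| = 12.3/5690 = 2.16 mA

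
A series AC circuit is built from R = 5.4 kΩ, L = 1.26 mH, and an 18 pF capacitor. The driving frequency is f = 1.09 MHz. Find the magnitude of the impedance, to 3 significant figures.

5420 Ω

ω = 2πf = 6.849e+06 rad/s
X_L = ωL = 8630 Ω
X_C = 1/(ωC) = 8110 Ω
Net reactance X = X_L − X_C = 517 Ω
Z = 5400 + j517 Ω
|Z| = √(5400² + 517²) = 5420 Ω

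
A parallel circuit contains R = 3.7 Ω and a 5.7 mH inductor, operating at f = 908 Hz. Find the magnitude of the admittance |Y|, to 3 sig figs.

272 mS

ω = 2πf = 5705 rad/s
X_L = ωL = 32.5 Ω
Parallel: admittances add. Y = 1/R + 1/(jωL)
Y = (0.270 − j0.0308) S
|Y| = 0.272 S → |Z| = 1/|Y| = 3.68 Ω, ∠Z = −∠Y = 6.49°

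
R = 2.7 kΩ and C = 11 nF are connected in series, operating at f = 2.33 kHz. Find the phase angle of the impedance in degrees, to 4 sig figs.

-66.50°

ω = 2πf = 14640 rad/s
X_C = 1/(ωC) = 6210 Ω
Z = 2700 − j6210 Ω
|Z| = √(2700² + 6210²) = 6771 Ω
∠Z = arctan(-6210/2700) = -66.50°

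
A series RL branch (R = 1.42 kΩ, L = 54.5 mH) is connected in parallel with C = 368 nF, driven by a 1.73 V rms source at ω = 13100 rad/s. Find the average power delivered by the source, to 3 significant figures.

X_L = ωL = 714 Ω
X_C = 1/(ωC) = 207 Ω
Branch 1 (R+jX_L): Z₁ = 1420 + j714 Ω, |Z₁| = 1590 Ω
Branch 2 (−jX_C): Z₂ = −j207 Ω
Parallel: Z = Z₁Z₂/(Z₁+Z₂), |Z| = 219 Ω, ∠Z = -82.9°
I = V/|Z| = 7.91 mA
P = VI cos φ = 1.73 × 0.00791 × cos(-82.9°) = 1.68 mW

1.68 mW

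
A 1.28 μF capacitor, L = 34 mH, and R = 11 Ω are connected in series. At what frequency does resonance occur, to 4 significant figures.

762.9 Hz

ω₀ = 1/√(LC) = 1/√(0.034 × 1.28e-06) = 4794 rad/s
f₀ = ω₀/(2π) = 762.9 Hz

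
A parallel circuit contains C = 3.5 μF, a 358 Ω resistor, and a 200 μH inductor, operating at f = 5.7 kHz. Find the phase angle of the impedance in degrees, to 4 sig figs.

78.92°

ω = 2πf = 35810 rad/s
X_L = ωL = 7.163 Ω
X_C = 1/(ωC) = 7.978 Ω
Parallel: admittances add. Y = 1/R + 1/(jωL) + jωC
Y = (0.002793 − j0.01426) S
|Y| = 0.01453 S → |Z| = 1/|Y| = 68.82 Ω, ∠Z = −∠Y = 78.92°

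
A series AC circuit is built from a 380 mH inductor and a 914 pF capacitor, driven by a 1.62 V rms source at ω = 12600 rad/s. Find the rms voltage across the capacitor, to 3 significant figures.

1.71 V

X_L = ωL = 4790 Ω
X_C = 1/(ωC) = 86800 Ω
Net reactance X = X_L − X_C = -82000 Ω
Z = − j82000 Ω
|Z| = √(0² + 82000²) = 82000 Ω
I = V/|Z| = 19.7 μA
V_C = I·|Z_C| = 1.97e-05 × 86800 = 1.71 V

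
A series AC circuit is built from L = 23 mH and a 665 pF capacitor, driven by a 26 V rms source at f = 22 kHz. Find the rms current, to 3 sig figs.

3.38 mA

ω = 2πf = 138200 rad/s
X_L = ωL = 3180 Ω
X_C = 1/(ωC) = 10900 Ω
Net reactance X = X_L − X_C = -7700 Ω
Z = − j7700 Ω
|Z| = √(0² + 7700²) = 7700 Ω
I = V/|Z| = 26/7700 = 3.38 mA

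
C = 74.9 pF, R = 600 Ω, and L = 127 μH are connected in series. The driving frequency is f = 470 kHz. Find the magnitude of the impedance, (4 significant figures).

ω = 2πf = 2.953e+06 rad/s
X_L = ωL = 375.0 Ω
X_C = 1/(ωC) = 4521 Ω
Net reactance X = X_L − X_C = -4146 Ω
Z = 600.0 − j4146 Ω
|Z| = √(600.0² + 4146²) = 4189 Ω

4189 Ω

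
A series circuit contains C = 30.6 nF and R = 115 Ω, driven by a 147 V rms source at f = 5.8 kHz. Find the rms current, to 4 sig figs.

ω = 2πf = 36440 rad/s
X_C = 1/(ωC) = 896.7 Ω
Z = 115.0 − j896.7 Ω
|Z| = √(115.0² + 896.7²) = 904.1 Ω
I = V/|Z| = 147/904.1 = 162.6 mA

162.6 mA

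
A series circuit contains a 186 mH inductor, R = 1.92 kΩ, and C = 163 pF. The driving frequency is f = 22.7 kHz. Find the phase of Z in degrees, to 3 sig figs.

ω = 2πf = 142600 rad/s
X_L = ωL = 26500 Ω
X_C = 1/(ωC) = 43000 Ω
Net reactance X = X_L − X_C = -16500 Ω
Z = 1920 − j16500 Ω
|Z| = √(1920² + 16500²) = 16600 Ω
∠Z = arctan(-16500/1920) = -83.4°

-83.4°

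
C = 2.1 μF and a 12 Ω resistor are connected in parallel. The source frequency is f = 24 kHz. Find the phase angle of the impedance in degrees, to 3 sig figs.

-75.3°

ω = 2πf = 150800 rad/s
X_C = 1/(ωC) = 3.16 Ω
Parallel: admittances add. Y = 1/R + jωC
Y = (0.0833 + j0.317) S
|Y| = 0.327 S → |Z| = 1/|Y| = 3.05 Ω, ∠Z = −∠Y = -75.3°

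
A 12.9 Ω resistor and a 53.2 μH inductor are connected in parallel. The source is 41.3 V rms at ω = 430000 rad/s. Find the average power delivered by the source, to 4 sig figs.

132.2 W

X_L = ωL = 22.88 Ω
Parallel: admittances add. Y = 1/R + 1/(jωL)
Y = (0.07752 − j0.04371) S
|Y| = 0.08900 S → |Z| = 1/|Y| = 11.24 Ω, ∠Z = −∠Y = 29.42°
I = V/|Z| = 3.676 A
P = VI cos φ = 41.3 × 3.676 × cos(29.42°) = 132.2 W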